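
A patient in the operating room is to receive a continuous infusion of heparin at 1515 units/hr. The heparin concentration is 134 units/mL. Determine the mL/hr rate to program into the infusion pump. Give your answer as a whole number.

Rate = 1515 units/hr ÷ 134 units/mL = 11.30597 mL/hr

11 mL/hr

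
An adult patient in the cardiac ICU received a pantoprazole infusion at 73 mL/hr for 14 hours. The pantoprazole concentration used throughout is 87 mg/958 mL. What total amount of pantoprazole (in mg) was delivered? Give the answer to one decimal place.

Concentration = 87 mg ÷ 958 mL = 0.0908142 mg/mL
Drug rate = 73 mL/hr × 0.0908142 mg/mL = 6.629436 mg/hr
Total = 6.629436 mg/hr × 14 hr = 92.81211 mg

92.8 mg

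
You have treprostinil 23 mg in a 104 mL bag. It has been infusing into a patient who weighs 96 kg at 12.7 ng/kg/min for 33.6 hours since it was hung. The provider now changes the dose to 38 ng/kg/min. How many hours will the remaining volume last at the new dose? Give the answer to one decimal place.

Initial rate:
Dose = 12.7 ng/kg/min × 96 kg = 1219.2 ng/min
1219.2 ng/min × 60 min/hr = 73152 ng/hr
Concentration = 23 mg ÷ 104 mL = 0.2211538 mg/mL = 221153.8 ng/mL
Rate = 73152 ng/hr ÷ 221153.8 ng/mL = 0.3307743 mL/hr
Volume infused so far = 0.3307743 mL/hr × 33.6 hr = 11.11402 mL
Volume remaining = 104 − 11.11402 = 92.88598 mL
New rate:
Dose = 38 ng/kg/min × 96 kg = 3648 ng/min
3648 ng/min × 60 min/hr = 218880 ng/hr
Rate = 218880 ng/hr ÷ 221153.8 ng/mL = 0.9897183 mL/hr
Time remaining = 92.88598 mL ÷ 0.9897183 mL/hr = 93.85094 hr

93.9 hours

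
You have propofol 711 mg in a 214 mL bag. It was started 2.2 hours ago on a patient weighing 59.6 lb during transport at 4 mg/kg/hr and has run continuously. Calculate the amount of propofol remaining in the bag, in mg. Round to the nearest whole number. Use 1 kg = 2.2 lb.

Weight = 59.6 lb ÷ 2.2 lb/kg = 27.09091 kg
Dose = 4 mg/kg/hr × 27.09091 kg = 108.3636 mg/hr
Concentration = 711 mg ÷ 214 mL = 3.32243 mg/mL
Rate = 108.3636 mg/hr ÷ 3.32243 mg/mL = 32.61578 mL/hr
Volume infused = 32.61578 mL/hr × 2.2 hr = 71.75471 mL
Volume remaining = 214 − 71.75471 = 142.2453 mL
Drug remaining = 142.2453 mL × 3.32243 mg/mL = 472.6 mg

473 mg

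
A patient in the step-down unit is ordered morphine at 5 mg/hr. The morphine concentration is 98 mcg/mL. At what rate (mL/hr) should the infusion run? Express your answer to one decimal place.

51.0 mL/hr

Concentration = 98 mcg/mL = 0.098 mg/mL
Rate = 5 mg/hr ÷ 0.098 mg/mL = 51.02041 mL/hr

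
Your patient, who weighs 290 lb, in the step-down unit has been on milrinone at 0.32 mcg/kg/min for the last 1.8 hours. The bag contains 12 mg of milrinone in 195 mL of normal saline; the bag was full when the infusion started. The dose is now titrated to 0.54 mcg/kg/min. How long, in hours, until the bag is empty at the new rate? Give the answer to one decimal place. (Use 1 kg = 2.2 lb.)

Initial rate:
Weight = 290 lb ÷ 2.2 lb/kg = 131.8182 kg
Dose = 0.32 mcg/kg/min × 131.8182 kg = 42.18182 mcg/min
42.18182 mcg/min × 60 min/hr = 2530.909 mcg/hr
Concentration = 12 mg ÷ 195 mL = 0.06153846 mg/mL = 61.53846 mcg/mL
Rate = 2530.909 mcg/hr ÷ 61.53846 mcg/mL = 41.12727 mL/hr
Volume infused so far = 41.12727 mL/hr × 1.8 hr = 74.02909 mL
Volume remaining = 195 − 74.02909 = 120.9709 mL
New rate:
Dose = 0.54 mcg/kg/min × 131.8182 kg = 71.18182 mcg/min
71.18182 mcg/min × 60 min/hr = 4270.909 mcg/hr
Rate = 4270.909 mcg/hr ÷ 61.53846 mcg/mL = 69.40227 mL/hr
Time remaining = 120.9709 mL ÷ 69.40227 mL/hr = 1.74304 hr

1.7 hours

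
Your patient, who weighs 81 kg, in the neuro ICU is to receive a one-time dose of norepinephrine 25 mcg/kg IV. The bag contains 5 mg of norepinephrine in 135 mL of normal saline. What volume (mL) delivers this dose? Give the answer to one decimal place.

Dose = 25 mcg/kg × 81 kg = 2025 mcg
Concentration = 5 mg ÷ 135 mL = 0.03703704 mg/mL = 37.03704 mcg/mL
Volume = 2025 mcg ÷ 37.03704 mcg/mL = 54.675 mL

54.7 mL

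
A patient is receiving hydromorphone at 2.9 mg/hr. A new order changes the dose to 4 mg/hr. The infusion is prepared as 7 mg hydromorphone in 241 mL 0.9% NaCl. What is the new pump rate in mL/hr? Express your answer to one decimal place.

Concentration = 7 mg ÷ 241 mL = 0.02904564 mg/mL
Rate = 4 mg/hr ÷ 0.02904564 mg/mL = 137.7143 mL/hr

137.7 mL/hr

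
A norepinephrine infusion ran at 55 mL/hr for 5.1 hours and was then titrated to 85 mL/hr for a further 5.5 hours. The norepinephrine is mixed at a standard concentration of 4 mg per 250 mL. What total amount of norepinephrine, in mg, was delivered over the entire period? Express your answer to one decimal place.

Concentration = 4 mg ÷ 250 mL = 0.016 mg/mL
Stage 1: 55 mL/hr × 5.1 hr = 280.5 mL → 280.5 mL × 0.016 mg/mL = 4.488 mg
Stage 2: 85 mL/hr × 5.5 hr = 467.5 mL → 467.5 mL × 0.016 mg/mL = 7.48 mg
Total = 4.488 + 7.48 = 11.968 mg

12.0 mg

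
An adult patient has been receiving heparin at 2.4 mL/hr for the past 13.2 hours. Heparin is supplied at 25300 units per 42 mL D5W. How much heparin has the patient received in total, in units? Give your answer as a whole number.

Concentration = 25300 units ÷ 42 mL = 602.381 units/mL
Drug rate = 2.4 mL/hr × 602.381 units/mL = 1445.714 units/hr
Total = 1445.714 units/hr × 13.2 hr = 19083.43 units

19083 units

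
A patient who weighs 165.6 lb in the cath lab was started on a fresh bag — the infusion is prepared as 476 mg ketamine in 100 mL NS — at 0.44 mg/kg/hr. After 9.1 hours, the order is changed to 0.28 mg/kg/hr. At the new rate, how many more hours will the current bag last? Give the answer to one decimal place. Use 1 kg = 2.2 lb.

8.3 hours

Initial rate:
Weight = 165.6 lb ÷ 2.2 lb/kg = 75.27273 kg
Dose = 0.44 mg/kg/hr × 75.27273 kg = 33.12 mg/hr
Concentration = 476 mg ÷ 100 mL = 4.76 mg/mL
Rate = 33.12 mg/hr ÷ 4.76 mg/mL = 6.957983 mL/hr
Volume infused so far = 6.957983 mL/hr × 9.1 hr = 63.31765 mL
Volume remaining = 100 − 63.31765 = 36.68235 mL
New rate:
Dose = 0.28 mg/kg/hr × 75.27273 kg = 21.07636 mg/hr
Rate = 21.07636 mg/hr ÷ 4.76 mg/mL = 4.427807 mL/hr
Time remaining = 36.68235 mL ÷ 4.427807 mL/hr = 8.284541 hr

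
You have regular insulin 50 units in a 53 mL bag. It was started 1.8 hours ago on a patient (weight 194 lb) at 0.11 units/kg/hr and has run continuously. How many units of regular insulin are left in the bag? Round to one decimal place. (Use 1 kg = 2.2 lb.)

Weight = 194 lb ÷ 2.2 lb/kg = 88.18182 kg
Dose = 0.11 units/kg/hr × 88.18182 kg = 9.7 units/hr
Concentration = 50 units ÷ 53 mL = 0.9433962 units/mL
Rate = 9.7 units/hr ÷ 0.9433962 units/mL = 10.282 mL/hr
Volume infused = 10.282 mL/hr × 1.8 hr = 18.5076 mL
Volume remaining = 53 − 18.5076 = 34.4924 mL
Drug remaining = 34.4924 mL × 0.9433962 units/mL = 32.54 units

32.5 units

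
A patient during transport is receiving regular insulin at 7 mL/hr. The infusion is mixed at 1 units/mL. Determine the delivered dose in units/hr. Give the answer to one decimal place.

Drug rate = 7 mL/hr × 1 units/mL = 7 units/hr

7.0 units/hr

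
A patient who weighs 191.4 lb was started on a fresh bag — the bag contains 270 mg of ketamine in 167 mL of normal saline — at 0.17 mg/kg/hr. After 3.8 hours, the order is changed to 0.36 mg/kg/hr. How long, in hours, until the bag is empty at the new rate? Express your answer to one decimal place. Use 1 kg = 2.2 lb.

Initial rate:
Weight = 191.4 lb ÷ 2.2 lb/kg = 87 kg
Dose = 0.17 mg/kg/hr × 87 kg = 14.79 mg/hr
Concentration = 270 mg ÷ 167 mL = 1.616766 mg/mL
Rate = 14.79 mg/hr ÷ 1.616766 mg/mL = 9.147889 mL/hr
Volume infused so far = 9.147889 mL/hr × 3.8 hr = 34.76198 mL
Volume remaining = 167 − 34.76198 = 132.238 mL
New rate:
Dose = 0.36 mg/kg/hr × 87 kg = 31.32 mg/hr
Rate = 31.32 mg/hr ÷ 1.616766 mg/mL = 19.372 mL/hr
Time remaining = 132.238 mL ÷ 19.372 mL/hr = 6.826245 hr

6.8 hours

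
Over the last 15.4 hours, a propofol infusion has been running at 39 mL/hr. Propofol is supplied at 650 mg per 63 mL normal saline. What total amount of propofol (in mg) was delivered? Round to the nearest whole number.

6197 mg

Concentration = 650 mg ÷ 63 mL = 10.31746 mg/mL
Drug rate = 39 mL/hr × 10.31746 mg/mL = 402.381 mg/hr
Total = 402.381 mg/hr × 15.4 hr = 6196.667 mg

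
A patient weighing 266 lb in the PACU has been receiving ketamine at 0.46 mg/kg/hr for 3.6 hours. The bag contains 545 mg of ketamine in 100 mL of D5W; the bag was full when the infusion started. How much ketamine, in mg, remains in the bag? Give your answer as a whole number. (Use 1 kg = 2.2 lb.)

345 mg

Weight = 266 lb ÷ 2.2 lb/kg = 120.9091 kg
Dose = 0.46 mg/kg/hr × 120.9091 kg = 55.61818 mg/hr
Concentration = 545 mg ÷ 100 mL = 5.45 mg/mL
Rate = 55.61818 mg/hr ÷ 5.45 mg/mL = 10.20517 mL/hr
Volume infused = 10.20517 mL/hr × 3.6 hr = 36.73862 mL
Volume remaining = 100 − 36.73862 = 63.26138 mL
Drug remaining = 63.26138 mL × 5.45 mg/mL = 344.7745 mg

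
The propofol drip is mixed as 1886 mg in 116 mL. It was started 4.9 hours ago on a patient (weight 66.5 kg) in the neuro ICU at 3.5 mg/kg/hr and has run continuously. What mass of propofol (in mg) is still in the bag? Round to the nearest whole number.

746 mg

Dose = 3.5 mg/kg/hr × 66.5 kg = 232.75 mg/hr
Concentration = 1886 mg ÷ 116 mL = 16.25862 mg/mL
Rate = 232.75 mg/hr ÷ 16.25862 mg/mL = 14.31548 mL/hr
Volume infused = 14.31548 mL/hr × 4.9 hr = 70.14586 mL
Volume remaining = 116 − 70.14586 = 45.85414 mL
Drug remaining = 45.85414 mL × 16.25862 mg/mL = 745.525 mg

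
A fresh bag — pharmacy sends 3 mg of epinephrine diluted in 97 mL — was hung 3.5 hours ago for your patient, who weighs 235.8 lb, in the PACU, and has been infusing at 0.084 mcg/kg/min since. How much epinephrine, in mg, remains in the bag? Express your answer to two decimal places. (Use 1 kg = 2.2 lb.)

Weight = 235.8 lb ÷ 2.2 lb/kg = 107.1818 kg
Dose = 0.084 mcg/kg/min × 107.1818 kg = 9.003273 mcg/min
9.003273 mcg/min × 60 min/hr = 540.1964 mcg/hr
Concentration = 3 mg ÷ 97 mL = 0.03092784 mg/mL = 30.92784 mcg/mL
Rate = 540.1964 mcg/hr ÷ 30.92784 mcg/mL = 17.46635 mL/hr
Volume infused = 17.46635 mL/hr × 3.5 hr = 61.13222 mL
Volume remaining = 97 − 61.13222 = 35.86778 mL
Drug remaining = 35.86778 mL × 30.92784 mcg/mL = 1109.313 mcg = 1.109313 mg

1.11 mg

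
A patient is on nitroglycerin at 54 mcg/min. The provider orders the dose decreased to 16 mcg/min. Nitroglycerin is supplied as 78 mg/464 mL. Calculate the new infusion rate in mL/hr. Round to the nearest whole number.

6 mL/hr

16 mcg/min × 60 min/hr = 960 mcg/hr
Concentration = 78 mg ÷ 464 mL = 0.1681034 mg/mL = 168.1034 mcg/mL
Rate = 960 mcg/hr ÷ 168.1034 mcg/mL = 5.710769 mL/hr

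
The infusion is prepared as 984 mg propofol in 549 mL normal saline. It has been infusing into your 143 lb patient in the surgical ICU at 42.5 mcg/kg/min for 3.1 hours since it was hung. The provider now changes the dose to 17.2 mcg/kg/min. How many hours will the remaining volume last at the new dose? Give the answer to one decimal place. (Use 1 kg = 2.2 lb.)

Initial rate:
Weight = 143 lb ÷ 2.2 lb/kg = 65 kg
Dose = 42.5 mcg/kg/min × 65 kg = 2762.5 mcg/min
2762.5 mcg/min × 60 min/hr = 165750 mcg/hr
Concentration = 984 mg ÷ 549 mL = 1.79235 mg/mL = 1792.35 mcg/mL
Rate = 165750 mcg/hr ÷ 1792.35 mcg/mL = 92.47637 mL/hr
Volume infused so far = 92.47637 mL/hr × 3.1 hr = 286.6768 mL
Volume remaining = 549 − 286.6768 = 262.3232 mL
New rate:
Dose = 17.2 mcg/kg/min × 65 kg = 1118 mcg/min
1118 mcg/min × 60 min/hr = 67080 mcg/hr
Rate = 67080 mcg/hr ÷ 1792.35 mcg/mL = 37.42573 mL/hr
Time remaining = 262.3232 mL ÷ 37.42573 mL/hr = 7.009168 hr

7.0 hours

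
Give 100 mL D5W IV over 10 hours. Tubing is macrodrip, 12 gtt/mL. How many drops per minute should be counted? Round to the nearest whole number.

100 mL ÷ (10 hr × 60 = 600 min) = 0.1666667 mL/min
0.1666667 mL/min × 12 gtt/mL = 2 gtt/min

2 gtt/min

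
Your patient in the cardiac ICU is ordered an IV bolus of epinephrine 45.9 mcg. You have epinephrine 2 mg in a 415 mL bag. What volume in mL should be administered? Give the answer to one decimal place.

Concentration = 2 mg ÷ 415 mL = 0.004819277 mg/mL = 4.819277 mcg/mL
Volume = 45.9 mcg ÷ 4.819277 mcg/mL = 9.52425 mL

9.5 mL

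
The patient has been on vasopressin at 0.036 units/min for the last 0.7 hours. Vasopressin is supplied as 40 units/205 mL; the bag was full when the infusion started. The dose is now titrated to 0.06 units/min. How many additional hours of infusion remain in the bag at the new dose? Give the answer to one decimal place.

10.7 hours

Initial rate:
0.036 units/min × 60 min/hr = 2.16 units/hr
Concentration = 40 units ÷ 205 mL = 0.195122 units/mL
Rate = 2.16 units/hr ÷ 0.195122 units/mL = 11.07 mL/hr
Volume infused so far = 11.07 mL/hr × 0.7 hr = 7.749 mL
Volume remaining = 205 − 7.749 = 197.251 mL
New rate:
0.06 units/min × 60 min/hr = 3.6 units/hr
Rate = 3.6 units/hr ÷ 0.195122 units/mL = 18.45 mL/hr
Time remaining = 197.251 mL ÷ 18.45 mL/hr = 10.69111 hr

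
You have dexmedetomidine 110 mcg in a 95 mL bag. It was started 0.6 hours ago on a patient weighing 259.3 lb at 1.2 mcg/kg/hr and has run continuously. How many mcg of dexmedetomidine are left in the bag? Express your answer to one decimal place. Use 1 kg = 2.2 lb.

Weight = 259.3 lb ÷ 2.2 lb/kg = 117.8636 kg
Dose = 1.2 mcg/kg/hr × 117.8636 kg = 141.4364 mcg/hr
Concentration = 110 mcg ÷ 95 mL = 1.157895 mcg/mL
Rate = 141.4364 mcg/hr ÷ 1.157895 mcg/mL = 122.1496 mL/hr
Volume infused = 122.1496 mL/hr × 0.6 hr = 73.28975 mL
Volume remaining = 95 − 73.28975 = 21.71025 mL
Drug remaining = 21.71025 mL × 1.157895 mcg/mL = 25.13818 mcg

25.1 mcg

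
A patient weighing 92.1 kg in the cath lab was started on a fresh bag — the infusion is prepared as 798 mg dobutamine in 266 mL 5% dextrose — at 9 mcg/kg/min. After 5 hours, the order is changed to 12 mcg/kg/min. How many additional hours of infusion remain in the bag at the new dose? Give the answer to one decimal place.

Initial rate:
Dose = 9 mcg/kg/min × 92.1 kg = 828.9 mcg/min
828.9 mcg/min × 60 min/hr = 49734 mcg/hr
Concentration = 798 mg ÷ 266 mL = 3 mg/mL = 3000 mcg/mL
Rate = 49734 mcg/hr ÷ 3000 mcg/mL = 16.578 mL/hr
Volume infused so far = 16.578 mL/hr × 5 hr = 82.89 mL
Volume remaining = 266 − 82.89 = 183.11 mL
New rate:
Dose = 12 mcg/kg/min × 92.1 kg = 1105.2 mcg/min
1105.2 mcg/min × 60 min/hr = 66312 mcg/hr
Rate = 66312 mcg/hr ÷ 3000 mcg/mL = 22.104 mL/hr
Time remaining = 183.11 mL ÷ 22.104 mL/hr = 8.284021 hr

8.3 hours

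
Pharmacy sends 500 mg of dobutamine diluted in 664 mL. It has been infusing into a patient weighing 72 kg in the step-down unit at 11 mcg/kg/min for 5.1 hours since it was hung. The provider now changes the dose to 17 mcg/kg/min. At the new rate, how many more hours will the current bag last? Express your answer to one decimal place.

Initial rate:
Dose = 11 mcg/kg/min × 72 kg = 792 mcg/min
792 mcg/min × 60 min/hr = 47520 mcg/hr
Concentration = 500 mg ÷ 664 mL = 0.753012 mg/mL = 753.012 mcg/mL
Rate = 47520 mcg/hr ÷ 753.012 mcg/mL = 63.10656 mL/hr
Volume infused so far = 63.10656 mL/hr × 5.1 hr = 321.8435 mL
Volume remaining = 664 − 321.8435 = 342.1565 mL
New rate:
Dose = 17 mcg/kg/min × 72 kg = 1224 mcg/min
1224 mcg/min × 60 min/hr = 73440 mcg/hr
Rate = 73440 mcg/hr ÷ 753.012 mcg/mL = 97.52832 mL/hr
Time remaining = 342.1565 mL ÷ 97.52832 mL/hr = 3.508279 hr

3.5 hours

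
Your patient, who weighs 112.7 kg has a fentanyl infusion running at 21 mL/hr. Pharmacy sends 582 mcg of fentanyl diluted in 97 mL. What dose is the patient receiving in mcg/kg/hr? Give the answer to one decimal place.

Concentration = 582 mcg ÷ 97 mL = 6 mcg/mL
Drug rate = 21 mL/hr × 6 mcg/mL = 126 mcg/hr
126 mcg/hr ÷ 112.7 kg = 1.118012 mcg/kg/hr

1.1 mcg/kg/hr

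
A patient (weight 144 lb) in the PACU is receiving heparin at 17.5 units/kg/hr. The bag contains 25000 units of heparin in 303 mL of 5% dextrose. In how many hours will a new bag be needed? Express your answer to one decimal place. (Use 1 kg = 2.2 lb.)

21.8 hours

Weight = 144 lb ÷ 2.2 lb/kg = 65.45455 kg
Dose = 17.5 units/kg/hr × 65.45455 kg = 1145.455 units/hr
Concentration = 25000 units ÷ 303 mL = 82.50825 units/mL
Rate = 1145.455 units/hr ÷ 82.50825 units/mL = 13.88291 mL/hr
Duration = 303 mL ÷ 13.88291 mL/hr = 21.8254 hr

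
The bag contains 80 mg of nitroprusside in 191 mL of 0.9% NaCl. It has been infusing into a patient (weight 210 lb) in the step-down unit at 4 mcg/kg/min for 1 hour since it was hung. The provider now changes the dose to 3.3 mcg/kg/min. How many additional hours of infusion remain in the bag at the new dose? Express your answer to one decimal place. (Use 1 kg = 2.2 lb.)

3.0 hours

Initial rate:
Weight = 210 lb ÷ 2.2 lb/kg = 95.45455 kg
Dose = 4 mcg/kg/min × 95.45455 kg = 381.8182 mcg/min
381.8182 mcg/min × 60 min/hr = 22909.09 mcg/hr
Concentration = 80 mg ÷ 191 mL = 0.4188482 mg/mL = 418.8482 mcg/mL
Rate = 22909.09 mcg/hr ÷ 418.8482 mcg/mL = 54.69545 mL/hr
Volume infused so far = 54.69545 mL/hr × 1 hr = 54.69545 mL
Volume remaining = 191 − 54.69545 = 136.3045 mL
New rate:
Dose = 3.3 mcg/kg/min × 95.45455 kg = 315 mcg/min
315 mcg/min × 60 min/hr = 18900 mcg/hr
Rate = 18900 mcg/hr ÷ 418.8482 mcg/mL = 45.12375 mL/hr
Time remaining = 136.3045 mL ÷ 45.12375 mL/hr = 3.020683 hr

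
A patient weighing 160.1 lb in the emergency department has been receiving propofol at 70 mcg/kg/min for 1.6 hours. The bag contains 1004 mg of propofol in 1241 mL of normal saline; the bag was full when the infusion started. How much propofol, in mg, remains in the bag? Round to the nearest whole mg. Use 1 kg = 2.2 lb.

515 mg

Weight = 160.1 lb ÷ 2.2 lb/kg = 72.77273 kg
Dose = 70 mcg/kg/min × 72.77273 kg = 5094.091 mcg/min
5094.091 mcg/min × 60 min/hr = 305645.5 mcg/hr
Concentration = 1004 mg ÷ 1241 mL = 0.809025 mg/mL = 809.025 mcg/mL
Rate = 305645.5 mcg/hr ÷ 809.025 mcg/mL = 377.7948 mL/hr
Volume infused = 377.7948 mL/hr × 1.6 hr = 604.4717 mL
Volume remaining = 1241 − 604.4717 = 636.5283 mL
Drug remaining = 636.5283 mL × 809.025 mcg/mL = 514967.3 mcg = 514.9673 mg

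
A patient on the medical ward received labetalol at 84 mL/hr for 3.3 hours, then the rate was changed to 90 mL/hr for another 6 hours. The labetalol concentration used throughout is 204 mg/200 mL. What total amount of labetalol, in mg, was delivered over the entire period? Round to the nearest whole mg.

Concentration = 204 mg ÷ 200 mL = 1.02 mg/mL
Stage 1: 84 mL/hr × 3.3 hr = 277.2 mL → 277.2 mL × 1.02 mg/mL = 282.744 mg
Stage 2: 90 mL/hr × 6 hr = 540 mL → 540 mL × 1.02 mg/mL = 550.8 mg
Total = 282.744 + 550.8 = 833.544 mg

834 mg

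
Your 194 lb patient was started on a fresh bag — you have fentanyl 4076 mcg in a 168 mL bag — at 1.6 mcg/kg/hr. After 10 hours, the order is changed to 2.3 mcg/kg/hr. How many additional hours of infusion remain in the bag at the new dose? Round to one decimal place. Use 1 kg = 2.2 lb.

Initial rate:
Weight = 194 lb ÷ 2.2 lb/kg = 88.18182 kg
Dose = 1.6 mcg/kg/hr × 88.18182 kg = 141.0909 mcg/hr
Concentration = 4076 mcg ÷ 168 mL = 24.2619 mcg/mL
Rate = 141.0909 mcg/hr ÷ 24.2619 mcg/mL = 5.815327 mL/hr
Volume infused so far = 5.815327 mL/hr × 10 hr = 58.15327 mL
Volume remaining = 168 − 58.15327 = 109.8467 mL
New rate:
Dose = 2.3 mcg/kg/hr × 88.18182 kg = 202.8182 mcg/hr
Rate = 202.8182 mcg/hr ÷ 24.2619 mcg/mL = 8.359533 mL/hr
Time remaining = 109.8467 mL ÷ 8.359533 mL/hr = 13.1403 hr

13.1 hours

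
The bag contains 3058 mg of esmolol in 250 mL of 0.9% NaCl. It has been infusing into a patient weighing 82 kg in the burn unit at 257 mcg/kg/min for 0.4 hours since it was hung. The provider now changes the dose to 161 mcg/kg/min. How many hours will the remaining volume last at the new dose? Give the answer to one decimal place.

Initial rate:
Dose = 257 mcg/kg/min × 82 kg = 21074 mcg/min
21074 mcg/min × 60 min/hr = 1264440 mcg/hr
Concentration = 3058 mg ÷ 250 mL = 12.232 mg/mL = 12232 mcg/mL
Rate = 1264440 mcg/hr ÷ 12232 mcg/mL = 103.3715 mL/hr
Volume infused so far = 103.3715 mL/hr × 0.4 hr = 41.34859 mL
Volume remaining = 250 − 41.34859 = 208.6514 mL
New rate:
Dose = 161 mcg/kg/min × 82 kg = 13202 mcg/min
13202 mcg/min × 60 min/hr = 792120 mcg/hr
Rate = 792120 mcg/hr ÷ 12232 mcg/mL = 64.75801 mL/hr
Time remaining = 208.6514 mL ÷ 64.75801 mL/hr = 3.222017 hr

3.2 hours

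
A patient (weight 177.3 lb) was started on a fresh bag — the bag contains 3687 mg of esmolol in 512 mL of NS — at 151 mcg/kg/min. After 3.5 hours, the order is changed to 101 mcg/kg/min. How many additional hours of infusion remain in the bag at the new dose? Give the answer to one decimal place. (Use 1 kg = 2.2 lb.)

Initial rate:
Weight = 177.3 lb ÷ 2.2 lb/kg = 80.59091 kg
Dose = 151 mcg/kg/min × 80.59091 kg = 12169.23 mcg/min
12169.23 mcg/min × 60 min/hr = 730153.6 mcg/hr
Concentration = 3687 mg ÷ 512 mL = 7.201172 mg/mL = 7201.172 mcg/mL
Rate = 730153.6 mcg/hr ÷ 7201.172 mcg/mL = 101.3937 mL/hr
Volume infused so far = 101.3937 mL/hr × 3.5 hr = 354.878 mL
Volume remaining = 512 − 354.878 = 157.122 mL
New rate:
Dose = 101 mcg/kg/min × 80.59091 kg = 8139.682 mcg/min
8139.682 mcg/min × 60 min/hr = 488380.9 mcg/hr
Rate = 488380.9 mcg/hr ÷ 7201.172 mcg/mL = 67.81964 mL/hr
Time remaining = 157.122 mL ÷ 67.81964 mL/hr = 2.316762 hr

2.3 hours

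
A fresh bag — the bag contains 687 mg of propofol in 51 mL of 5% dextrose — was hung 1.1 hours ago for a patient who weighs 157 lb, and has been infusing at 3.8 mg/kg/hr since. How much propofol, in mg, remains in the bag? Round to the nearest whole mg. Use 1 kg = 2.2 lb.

Weight = 157 lb ÷ 2.2 lb/kg = 71.36364 kg
Dose = 3.8 mg/kg/hr × 71.36364 kg = 271.1818 mg/hr
Concentration = 687 mg ÷ 51 mL = 13.47059 mg/mL
Rate = 271.1818 mg/hr ÷ 13.47059 mg/mL = 20.1314 mL/hr
Volume infused = 20.1314 mL/hr × 1.1 hr = 22.14454 mL
Volume remaining = 51 − 22.14454 = 28.85546 mL
Drug remaining = 28.85546 mL × 13.47059 mg/mL = 388.7 mg

389 mg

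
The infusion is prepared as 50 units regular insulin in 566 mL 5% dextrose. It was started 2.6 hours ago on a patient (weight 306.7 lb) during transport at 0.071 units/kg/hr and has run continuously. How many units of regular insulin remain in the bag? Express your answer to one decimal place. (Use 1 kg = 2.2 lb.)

24.3 units

Weight = 306.7 lb ÷ 2.2 lb/kg = 139.4091 kg
Dose = 0.071 units/kg/hr × 139.4091 kg = 9.898045 units/hr
Concentration = 50 units ÷ 566 mL = 0.08833922 units/mL
Rate = 9.898045 units/hr ÷ 0.08833922 units/mL = 112.0459 mL/hr
Volume infused = 112.0459 mL/hr × 2.6 hr = 291.3193 mL
Volume remaining = 566 − 291.3193 = 274.6807 mL
Drug remaining = 274.6807 mL × 0.08833922 units/mL = 24.26508 units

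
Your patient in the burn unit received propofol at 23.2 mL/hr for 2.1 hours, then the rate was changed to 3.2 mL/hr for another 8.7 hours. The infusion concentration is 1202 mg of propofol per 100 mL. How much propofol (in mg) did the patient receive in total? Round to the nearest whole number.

920 mg

Concentration = 1202 mg ÷ 100 mL = 12.02 mg/mL
Stage 1: 23.2 mL/hr × 2.1 hr = 48.72 mL → 48.72 mL × 12.02 mg/mL = 585.6144 mg
Stage 2: 3.2 mL/hr × 8.7 hr = 27.84 mL → 27.84 mL × 12.02 mg/mL = 334.6368 mg
Total = 585.6144 + 334.6368 = 920.2512 mg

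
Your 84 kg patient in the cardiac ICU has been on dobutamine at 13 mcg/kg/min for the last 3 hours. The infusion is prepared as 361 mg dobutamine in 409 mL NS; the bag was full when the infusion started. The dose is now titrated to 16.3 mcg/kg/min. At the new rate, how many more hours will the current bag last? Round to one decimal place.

Initial rate:
Dose = 13 mcg/kg/min × 84 kg = 1092 mcg/min
1092 mcg/min × 60 min/hr = 65520 mcg/hr
Concentration = 361 mg ÷ 409 mL = 0.8826406 mg/mL = 882.6406 mcg/mL
Rate = 65520 mcg/hr ÷ 882.6406 mcg/mL = 74.2318 mL/hr
Volume infused so far = 74.2318 mL/hr × 3 hr = 222.6954 mL
Volume remaining = 409 − 222.6954 = 186.3046 mL
New rate:
Dose = 16.3 mcg/kg/min × 84 kg = 1369.2 mcg/min
1369.2 mcg/min × 60 min/hr = 82152 mcg/hr
Rate = 82152 mcg/hr ÷ 882.6406 mcg/mL = 93.07526 mL/hr
Time remaining = 186.3046 mL ÷ 93.07526 mL/hr = 2.001655 hr

2.0 hours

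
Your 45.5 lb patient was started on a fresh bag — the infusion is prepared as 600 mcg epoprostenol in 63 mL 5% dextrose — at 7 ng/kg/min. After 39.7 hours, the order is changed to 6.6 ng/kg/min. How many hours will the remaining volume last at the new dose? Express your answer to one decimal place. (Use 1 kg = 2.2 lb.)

Initial rate:
Weight = 45.5 lb ÷ 2.2 lb/kg = 20.68182 kg
Dose = 7 ng/kg/min × 20.68182 kg = 144.7727 ng/min
144.7727 ng/min × 60 min/hr = 8686.364 ng/hr
Concentration = 600 mcg ÷ 63 mL = 9.52381 mcg/mL = 9523.81 ng/mL
Rate = 8686.364 ng/hr ÷ 9523.81 ng/mL = 0.9120682 mL/hr
Volume infused so far = 0.9120682 mL/hr × 39.7 hr = 36.20911 mL
Volume remaining = 63 − 36.20911 = 26.79089 mL
New rate:
Dose = 6.6 ng/kg/min × 20.68182 kg = 136.5 ng/min
136.5 ng/min × 60 min/hr = 8190 ng/hr
Rate = 8190 ng/hr ÷ 9523.81 ng/mL = 0.85995 mL/hr
Time remaining = 26.79089 mL ÷ 0.85995 mL/hr = 31.15401 hr

31.2 hours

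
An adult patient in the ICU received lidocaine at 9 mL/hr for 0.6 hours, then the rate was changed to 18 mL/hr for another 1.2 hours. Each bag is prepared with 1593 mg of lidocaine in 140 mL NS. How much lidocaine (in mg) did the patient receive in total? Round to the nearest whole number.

Concentration = 1593 mg ÷ 140 mL = 11.37857 mg/mL
Stage 1: 9 mL/hr × 0.6 hr = 5.4 mL → 5.4 mL × 11.37857 mg/mL = 61.44429 mg
Stage 2: 18 mL/hr × 1.2 hr = 21.6 mL → 21.6 mL × 11.37857 mg/mL = 245.7771 mg
Total = 61.44429 + 245.7771 = 307.2214 mg

307 mg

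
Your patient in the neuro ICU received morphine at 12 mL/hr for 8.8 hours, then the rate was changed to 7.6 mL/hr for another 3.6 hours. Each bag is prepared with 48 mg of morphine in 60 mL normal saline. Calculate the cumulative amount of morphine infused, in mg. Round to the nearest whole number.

Concentration = 48 mg ÷ 60 mL = 0.8 mg/mL
Stage 1: 12 mL/hr × 8.8 hr = 105.6 mL → 105.6 mL × 0.8 mg/mL = 84.48 mg
Stage 2: 7.6 mL/hr × 3.6 hr = 27.36 mL → 27.36 mL × 0.8 mg/mL = 21.888 mg
Total = 84.48 + 21.888 = 106.368 mg

106 mg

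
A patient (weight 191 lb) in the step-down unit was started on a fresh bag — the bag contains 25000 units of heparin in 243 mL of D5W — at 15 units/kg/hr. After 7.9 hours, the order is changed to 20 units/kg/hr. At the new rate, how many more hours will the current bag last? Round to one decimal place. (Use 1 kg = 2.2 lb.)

Initial rate:
Weight = 191 lb ÷ 2.2 lb/kg = 86.81818 kg
Dose = 15 units/kg/hr × 86.81818 kg = 1302.273 units/hr
Concentration = 25000 units ÷ 243 mL = 102.8807 units/mL
Rate = 1302.273 units/hr ÷ 102.8807 units/mL = 12.65809 mL/hr
Volume infused so far = 12.65809 mL/hr × 7.9 hr = 99.99892 mL
Volume remaining = 243 − 99.99892 = 143.0011 mL
New rate:
Dose = 20 units/kg/hr × 86.81818 kg = 1736.364 units/hr
Rate = 1736.364 units/hr ÷ 102.8807 units/mL = 16.87745 mL/hr
Time remaining = 143.0011 mL ÷ 16.87745 mL/hr = 8.472906 hr

8.5 hours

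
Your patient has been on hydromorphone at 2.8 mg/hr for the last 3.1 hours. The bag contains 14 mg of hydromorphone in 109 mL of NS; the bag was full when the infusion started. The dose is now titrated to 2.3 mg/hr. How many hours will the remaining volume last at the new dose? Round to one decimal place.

Initial rate:
Concentration = 14 mg ÷ 109 mL = 0.1284404 mg/mL
Rate = 2.8 mg/hr ÷ 0.1284404 mg/mL = 21.8 mL/hr
Volume infused so far = 21.8 mL/hr × 3.1 hr = 67.58 mL
Volume remaining = 109 − 67.58 = 41.42 mL
New rate:
Rate = 2.3 mg/hr ÷ 0.1284404 mg/mL = 17.90714 mL/hr
Time remaining = 41.42 mL ÷ 17.90714 mL/hr = 2.313043 hr

2.3 hours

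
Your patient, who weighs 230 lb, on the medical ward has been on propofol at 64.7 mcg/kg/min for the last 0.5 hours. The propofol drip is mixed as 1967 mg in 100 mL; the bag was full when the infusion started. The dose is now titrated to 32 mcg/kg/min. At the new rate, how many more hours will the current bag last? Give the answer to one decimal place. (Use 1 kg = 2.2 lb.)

Initial rate:
Weight = 230 lb ÷ 2.2 lb/kg = 104.5455 kg
Dose = 64.7 mcg/kg/min × 104.5455 kg = 6764.091 mcg/min
6764.091 mcg/min × 60 min/hr = 405845.5 mcg/hr
Concentration = 1967 mg ÷ 100 mL = 19.67 mg/mL = 19670 mcg/mL
Rate = 405845.5 mcg/hr ÷ 19670 mcg/mL = 20.63271 mL/hr
Volume infused so far = 20.63271 mL/hr × 0.5 hr = 10.31636 mL
Volume remaining = 100 − 10.31636 = 89.68364 mL
New rate:
Dose = 32 mcg/kg/min × 104.5455 kg = 3345.455 mcg/min
3345.455 mcg/min × 60 min/hr = 200727.3 mcg/hr
Rate = 200727.3 mcg/hr ÷ 19670 mcg/mL = 10.20474 mL/hr
Time remaining = 89.68364 mL ÷ 10.20474 mL/hr = 8.788428 hr

8.8 hours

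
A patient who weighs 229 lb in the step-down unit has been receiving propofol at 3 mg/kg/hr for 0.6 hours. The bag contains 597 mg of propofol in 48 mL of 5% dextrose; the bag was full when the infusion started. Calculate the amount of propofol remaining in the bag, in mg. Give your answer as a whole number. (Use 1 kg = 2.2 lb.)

Weight = 229 lb ÷ 2.2 lb/kg = 104.0909 kg
Dose = 3 mg/kg/hr × 104.0909 kg = 312.2727 mg/hr
Concentration = 597 mg ÷ 48 mL = 12.4375 mg/mL
Rate = 312.2727 mg/hr ÷ 12.4375 mg/mL = 25.10735 mL/hr
Volume infused = 25.10735 mL/hr × 0.6 hr = 15.06441 mL
Volume remaining = 48 − 15.06441 = 32.93559 mL
Drug remaining = 32.93559 mL × 12.4375 mg/mL = 409.6364 mg

410 mg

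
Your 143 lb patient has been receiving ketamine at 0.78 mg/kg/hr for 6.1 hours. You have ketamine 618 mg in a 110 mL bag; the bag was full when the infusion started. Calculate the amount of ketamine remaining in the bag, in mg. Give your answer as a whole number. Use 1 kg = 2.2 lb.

309 mg

Weight = 143 lb ÷ 2.2 lb/kg = 65 kg
Dose = 0.78 mg/kg/hr × 65 kg = 50.7 mg/hr
Concentration = 618 mg ÷ 110 mL = 5.618182 mg/mL
Rate = 50.7 mg/hr ÷ 5.618182 mg/mL = 9.024272 mL/hr
Volume infused = 9.024272 mL/hr × 6.1 hr = 55.04806 mL
Volume remaining = 110 − 55.04806 = 54.95194 mL
Drug remaining = 54.95194 mL × 5.618182 mg/mL = 308.73 mg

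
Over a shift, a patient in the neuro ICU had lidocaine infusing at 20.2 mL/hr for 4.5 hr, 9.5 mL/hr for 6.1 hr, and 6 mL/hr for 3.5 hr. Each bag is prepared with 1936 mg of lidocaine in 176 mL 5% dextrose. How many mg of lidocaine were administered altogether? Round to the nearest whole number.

1868 mg

Concentration = 1936 mg ÷ 176 mL = 11 mg/mL
Stage 1: 20.2 mL/hr × 4.5 hr = 90.9 mL → 90.9 mL × 11 mg/mL = 999.9 mg
Stage 2: 9.5 mL/hr × 6.1 hr = 57.95 mL → 57.95 mL × 11 mg/mL = 637.45 mg
Stage 3: 6 mL/hr × 3.5 hr = 21 mL → 21 mL × 11 mg/mL = 231 mg
Total = 999.9 + 637.45 + 231 = 1868.35 mg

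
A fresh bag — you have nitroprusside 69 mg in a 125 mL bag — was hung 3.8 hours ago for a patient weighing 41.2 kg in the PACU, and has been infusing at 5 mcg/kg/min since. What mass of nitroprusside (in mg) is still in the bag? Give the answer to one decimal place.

Dose = 5 mcg/kg/min × 41.2 kg = 206 mcg/min
206 mcg/min × 60 min/hr = 12360 mcg/hr
Concentration = 69 mg ÷ 125 mL = 0.552 mg/mL = 552 mcg/mL
Rate = 12360 mcg/hr ÷ 552 mcg/mL = 22.3913 mL/hr
Volume infused = 22.3913 mL/hr × 3.8 hr = 85.08696 mL
Volume remaining = 125 − 85.08696 = 39.91304 mL
Drug remaining = 39.91304 mL × 552 mcg/mL = 22032 mcg = 22.032 mg

22.0 mg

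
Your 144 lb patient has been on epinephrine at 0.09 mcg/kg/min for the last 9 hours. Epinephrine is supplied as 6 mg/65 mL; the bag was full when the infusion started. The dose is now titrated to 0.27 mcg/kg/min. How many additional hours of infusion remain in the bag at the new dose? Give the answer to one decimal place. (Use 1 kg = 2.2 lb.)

Initial rate:
Weight = 144 lb ÷ 2.2 lb/kg = 65.45455 kg
Dose = 0.09 mcg/kg/min × 65.45455 kg = 5.890909 mcg/min
5.890909 mcg/min × 60 min/hr = 353.4545 mcg/hr
Concentration = 6 mg ÷ 65 mL = 0.09230769 mg/mL = 92.30769 mcg/mL
Rate = 353.4545 mcg/hr ÷ 92.30769 mcg/mL = 3.829091 mL/hr
Volume infused so far = 3.829091 mL/hr × 9 hr = 34.46182 mL
Volume remaining = 65 − 34.46182 = 30.53818 mL
New rate:
Dose = 0.27 mcg/kg/min × 65.45455 kg = 17.67273 mcg/min
17.67273 mcg/min × 60 min/hr = 1060.364 mcg/hr
Rate = 1060.364 mcg/hr ÷ 92.30769 mcg/mL = 11.48727 mL/hr
Time remaining = 30.53818 mL ÷ 11.48727 mL/hr = 2.658436 hr

2.7 hours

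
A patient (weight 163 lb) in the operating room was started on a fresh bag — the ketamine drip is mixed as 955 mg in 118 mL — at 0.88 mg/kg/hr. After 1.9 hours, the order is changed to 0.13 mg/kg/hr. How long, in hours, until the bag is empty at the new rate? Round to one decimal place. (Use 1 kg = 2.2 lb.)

Initial rate:
Weight = 163 lb ÷ 2.2 lb/kg = 74.09091 kg
Dose = 0.88 mg/kg/hr × 74.09091 kg = 65.2 mg/hr
Concentration = 955 mg ÷ 118 mL = 8.09322 mg/mL
Rate = 65.2 mg/hr ÷ 8.09322 mg/mL = 8.056126 mL/hr
Volume infused so far = 8.056126 mL/hr × 1.9 hr = 15.30664 mL
Volume remaining = 118 − 15.30664 = 102.6934 mL
New rate:
Dose = 0.13 mg/kg/hr × 74.09091 kg = 9.631818 mg/hr
Rate = 9.631818 mg/hr ÷ 8.09322 mg/mL = 1.190109 mL/hr
Time remaining = 102.6934 mL ÷ 1.190109 mL/hr = 86.289 hr

86.3 hours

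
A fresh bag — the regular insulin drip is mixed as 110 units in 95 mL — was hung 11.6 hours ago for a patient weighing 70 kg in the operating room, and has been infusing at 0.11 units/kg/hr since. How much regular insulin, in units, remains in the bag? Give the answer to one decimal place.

Dose = 0.11 units/kg/hr × 70 kg = 7.7 units/hr
Concentration = 110 units ÷ 95 mL = 1.157895 units/mL
Rate = 7.7 units/hr ÷ 1.157895 units/mL = 6.65 mL/hr
Volume infused = 6.65 mL/hr × 11.6 hr = 77.14 mL
Volume remaining = 95 − 77.14 = 17.86 mL
Drug remaining = 17.86 mL × 1.157895 units/mL = 20.68 units

20.7 units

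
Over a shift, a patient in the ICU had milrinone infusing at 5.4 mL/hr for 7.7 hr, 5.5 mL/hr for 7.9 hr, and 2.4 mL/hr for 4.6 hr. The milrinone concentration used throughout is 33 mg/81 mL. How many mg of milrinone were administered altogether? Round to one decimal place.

Concentration = 33 mg ÷ 81 mL = 0.4074074 mg/mL
Stage 1: 5.4 mL/hr × 7.7 hr = 41.58 mL → 41.58 mL × 0.4074074 mg/mL = 16.94 mg
Stage 2: 5.5 mL/hr × 7.9 hr = 43.45 mL → 43.45 mL × 0.4074074 mg/mL = 17.70185 mg
Stage 3: 2.4 mL/hr × 4.6 hr = 11.04 mL → 11.04 mL × 0.4074074 mg/mL = 4.497778 mg
Total = 16.94 + 17.70185 + 4.497778 = 39.13963 mg

39.1 mg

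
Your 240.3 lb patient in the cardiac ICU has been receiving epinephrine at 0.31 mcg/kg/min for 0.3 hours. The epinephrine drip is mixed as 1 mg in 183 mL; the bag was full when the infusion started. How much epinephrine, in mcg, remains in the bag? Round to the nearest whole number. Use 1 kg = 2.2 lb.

391 mcg

Weight = 240.3 lb ÷ 2.2 lb/kg = 109.2273 kg
Dose = 0.31 mcg/kg/min × 109.2273 kg = 33.86045 mcg/min
33.86045 mcg/min × 60 min/hr = 2031.627 mcg/hr
Concentration = 1 mg ÷ 183 mL = 0.005464481 mg/mL = 5.464481 mcg/mL
Rate = 2031.627 mcg/hr ÷ 5.464481 mcg/mL = 371.7878 mL/hr
Volume infused = 371.7878 mL/hr × 0.3 hr = 111.5363 mL
Volume remaining = 183 − 111.5363 = 71.46366 mL
Drug remaining = 71.46366 mL × 5.464481 mcg/mL = 390.5118 mcg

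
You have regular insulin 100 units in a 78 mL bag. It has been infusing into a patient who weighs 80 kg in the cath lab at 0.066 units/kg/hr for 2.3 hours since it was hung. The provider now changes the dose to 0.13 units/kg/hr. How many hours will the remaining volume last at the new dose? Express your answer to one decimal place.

Initial rate:
Dose = 0.066 units/kg/hr × 80 kg = 5.28 units/hr
Concentration = 100 units ÷ 78 mL = 1.282051 units/mL
Rate = 5.28 units/hr ÷ 1.282051 units/mL = 4.1184 mL/hr
Volume infused so far = 4.1184 mL/hr × 2.3 hr = 9.47232 mL
Volume remaining = 78 − 9.47232 = 68.52768 mL
New rate:
Dose = 0.13 units/kg/hr × 80 kg = 10.4 units/hr
Rate = 10.4 units/hr ÷ 1.282051 units/mL = 8.112 mL/hr
Time remaining = 68.52768 mL ÷ 8.112 mL/hr = 8.447692 hr

8.4 hours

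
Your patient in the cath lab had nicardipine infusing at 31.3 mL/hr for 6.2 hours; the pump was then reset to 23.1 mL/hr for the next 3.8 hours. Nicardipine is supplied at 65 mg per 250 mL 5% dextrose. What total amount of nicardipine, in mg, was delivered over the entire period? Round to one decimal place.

73.3 mg

Concentration = 65 mg ÷ 250 mL = 0.26 mg/mL
Stage 1: 31.3 mL/hr × 6.2 hr = 194.06 mL → 194.06 mL × 0.26 mg/mL = 50.4556 mg
Stage 2: 23.1 mL/hr × 3.8 hr = 87.78 mL → 87.78 mL × 0.26 mg/mL = 22.8228 mg
Total = 50.4556 + 22.8228 = 73.2784 mg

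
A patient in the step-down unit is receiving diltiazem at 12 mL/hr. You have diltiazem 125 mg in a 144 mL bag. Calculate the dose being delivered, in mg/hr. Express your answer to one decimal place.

10.4 mg/hr

Concentration = 125 mg ÷ 144 mL = 0.8680556 mg/mL
Drug rate = 12 mL/hr × 0.8680556 mg/mL = 10.41667 mg/hr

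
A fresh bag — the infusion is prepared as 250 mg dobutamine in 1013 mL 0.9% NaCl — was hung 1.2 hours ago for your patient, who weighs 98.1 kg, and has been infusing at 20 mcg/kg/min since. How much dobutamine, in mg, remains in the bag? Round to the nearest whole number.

109 mg

Dose = 20 mcg/kg/min × 98.1 kg = 1962 mcg/min
1962 mcg/min × 60 min/hr = 117720 mcg/hr
Concentration = 250 mg ÷ 1013 mL = 0.2467917 mg/mL = 246.7917 mcg/mL
Rate = 117720 mcg/hr ÷ 246.7917 mcg/mL = 477.0014 mL/hr
Volume infused = 477.0014 mL/hr × 1.2 hr = 572.4017 mL
Volume remaining = 1013 − 572.4017 = 440.5983 mL
Drug remaining = 440.5983 mL × 246.7917 mcg/mL = 108736 mcg = 108.736 mg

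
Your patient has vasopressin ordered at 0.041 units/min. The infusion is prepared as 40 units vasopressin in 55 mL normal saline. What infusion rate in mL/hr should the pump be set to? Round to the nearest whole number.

3 mL/hr

0.041 units/min × 60 min/hr = 2.46 units/hr
Concentration = 40 units ÷ 55 mL = 0.7272727 units/mL
Rate = 2.46 units/hr ÷ 0.7272727 units/mL = 3.3825 mL/hr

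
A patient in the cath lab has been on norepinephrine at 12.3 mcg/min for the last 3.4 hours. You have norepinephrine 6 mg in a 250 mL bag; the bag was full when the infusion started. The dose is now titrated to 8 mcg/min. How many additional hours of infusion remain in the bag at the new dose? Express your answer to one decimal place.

Initial rate:
12.3 mcg/min × 60 min/hr = 738 mcg/hr
Concentration = 6 mg ÷ 250 mL = 0.024 mg/mL = 24 mcg/mL
Rate = 738 mcg/hr ÷ 24 mcg/mL = 30.75 mL/hr
Volume infused so far = 30.75 mL/hr × 3.4 hr = 104.55 mL
Volume remaining = 250 − 104.55 = 145.45 mL
New rate:
8 mcg/min × 60 min/hr = 480 mcg/hr
Rate = 480 mcg/hr ÷ 24 mcg/mL = 20 mL/hr
Time remaining = 145.45 mL ÷ 20 mL/hr = 7.2725 hr

7.3 hours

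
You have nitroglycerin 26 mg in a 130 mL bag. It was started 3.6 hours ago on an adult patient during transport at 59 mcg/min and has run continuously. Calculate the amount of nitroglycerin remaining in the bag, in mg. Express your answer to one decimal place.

13.3 mg

59 mcg/min × 60 min/hr = 3540 mcg/hr
Concentration = 26 mg ÷ 130 mL = 0.2 mg/mL = 200 mcg/mL
Rate = 3540 mcg/hr ÷ 200 mcg/mL = 17.7 mL/hr
Volume infused = 17.7 mL/hr × 3.6 hr = 63.72 mL
Volume remaining = 130 − 63.72 = 66.28 mL
Drug remaining = 66.28 mL × 200 mcg/mL = 13256 mcg = 13.256 mg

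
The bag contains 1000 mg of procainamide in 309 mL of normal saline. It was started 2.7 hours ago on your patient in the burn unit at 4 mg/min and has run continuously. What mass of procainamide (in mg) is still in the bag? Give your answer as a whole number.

352 mg

4 mg/min × 60 min/hr = 240 mg/hr
Concentration = 1000 mg ÷ 309 mL = 3.236246 mg/mL
Rate = 240 mg/hr ÷ 3.236246 mg/mL = 74.16 mL/hr
Volume infused = 74.16 mL/hr × 2.7 hr = 200.232 mL
Volume remaining = 309 − 200.232 = 108.768 mL
Drug remaining = 108.768 mL × 3.236246 mg/mL = 352 mg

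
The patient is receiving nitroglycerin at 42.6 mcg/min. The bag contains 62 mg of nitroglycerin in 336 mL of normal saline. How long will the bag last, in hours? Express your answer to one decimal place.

24.3 hours

42.6 mcg/min × 60 min/hr = 2556 mcg/hr
Concentration = 62 mg ÷ 336 mL = 0.1845238 mg/mL = 184.5238 mcg/mL
Rate = 2556 mcg/hr ÷ 184.5238 mcg/mL = 13.85187 mL/hr
Duration = 336 mL ÷ 13.85187 mL/hr = 24.25665 hr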